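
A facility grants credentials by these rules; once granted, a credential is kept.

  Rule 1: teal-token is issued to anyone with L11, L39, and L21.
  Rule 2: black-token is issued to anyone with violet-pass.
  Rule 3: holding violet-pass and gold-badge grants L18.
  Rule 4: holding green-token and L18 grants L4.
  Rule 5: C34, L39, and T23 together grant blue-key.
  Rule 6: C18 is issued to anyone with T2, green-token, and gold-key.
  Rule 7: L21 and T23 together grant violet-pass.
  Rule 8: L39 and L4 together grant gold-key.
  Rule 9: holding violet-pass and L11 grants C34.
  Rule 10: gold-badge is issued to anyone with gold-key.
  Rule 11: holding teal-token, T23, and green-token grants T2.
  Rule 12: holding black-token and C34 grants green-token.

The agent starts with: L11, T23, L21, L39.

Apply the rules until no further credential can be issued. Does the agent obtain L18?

No

L18 would need violet-pass and gold-badge (Rule 3), but gold-badge is never granted.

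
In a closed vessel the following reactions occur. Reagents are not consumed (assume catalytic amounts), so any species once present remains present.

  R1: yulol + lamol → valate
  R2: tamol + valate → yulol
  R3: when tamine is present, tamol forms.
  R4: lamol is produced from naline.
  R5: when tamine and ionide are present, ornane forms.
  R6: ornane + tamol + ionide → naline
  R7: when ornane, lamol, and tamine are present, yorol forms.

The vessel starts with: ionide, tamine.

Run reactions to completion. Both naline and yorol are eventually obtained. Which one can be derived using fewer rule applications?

naline: tamine and ionide present → ornane forms (R5). tamine present → tamol forms (R3). ornane, tamol, and ionide present → naline forms (R6). [3 rule applications]
yorol: tamine and ionide present → ornane forms (R5). tamine present → tamol forms (R3). ornane, tamol, and ionide present → naline forms (R6). naline present → lamol forms (R4). ornane, lamol, and tamine present → yorol forms (R7). [5 rule applications]
naline needs fewer.

naline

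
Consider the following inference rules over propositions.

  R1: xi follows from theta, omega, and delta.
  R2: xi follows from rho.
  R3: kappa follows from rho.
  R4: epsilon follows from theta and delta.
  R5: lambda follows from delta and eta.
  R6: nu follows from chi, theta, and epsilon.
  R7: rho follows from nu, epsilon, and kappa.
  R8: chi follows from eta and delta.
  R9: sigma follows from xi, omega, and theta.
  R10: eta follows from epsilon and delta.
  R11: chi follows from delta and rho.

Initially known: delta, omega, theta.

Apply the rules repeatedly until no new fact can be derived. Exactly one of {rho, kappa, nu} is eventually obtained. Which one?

theta and delta hold, so epsilon follows (R4).
From epsilon and delta, R10 gives eta.
From eta and delta, R8 gives chi.
From chi, theta, and epsilon, R6 gives nu.
kappa would need rho (R3), but rho is never established. rho would need nu, epsilon, and kappa (R7), but kappa is never established.

nu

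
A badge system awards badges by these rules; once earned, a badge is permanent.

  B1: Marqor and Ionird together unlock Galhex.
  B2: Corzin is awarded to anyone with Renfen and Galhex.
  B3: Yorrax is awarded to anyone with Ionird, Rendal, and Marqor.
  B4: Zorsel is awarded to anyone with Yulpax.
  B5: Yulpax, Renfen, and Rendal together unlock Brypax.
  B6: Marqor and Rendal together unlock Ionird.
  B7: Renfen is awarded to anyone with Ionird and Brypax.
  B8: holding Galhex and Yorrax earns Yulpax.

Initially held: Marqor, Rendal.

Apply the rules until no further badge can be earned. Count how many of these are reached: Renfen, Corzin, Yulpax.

With Marqor and Rendal, Ionird is earned (B6).
With Marqor and Ionird, Galhex is earned (B1).
With Ionird, Rendal, and Marqor, Yorrax is earned (B3).
With Galhex and Yorrax, Yulpax is earned (B8).
Renfen would need Ionird and Brypax (B7), but Brypax is never earned.
Corzin would need Renfen and Galhex (B2), but Renfen is never earned.
Yulpax: reached.
Reached: Yulpax — 1 of the 3.

1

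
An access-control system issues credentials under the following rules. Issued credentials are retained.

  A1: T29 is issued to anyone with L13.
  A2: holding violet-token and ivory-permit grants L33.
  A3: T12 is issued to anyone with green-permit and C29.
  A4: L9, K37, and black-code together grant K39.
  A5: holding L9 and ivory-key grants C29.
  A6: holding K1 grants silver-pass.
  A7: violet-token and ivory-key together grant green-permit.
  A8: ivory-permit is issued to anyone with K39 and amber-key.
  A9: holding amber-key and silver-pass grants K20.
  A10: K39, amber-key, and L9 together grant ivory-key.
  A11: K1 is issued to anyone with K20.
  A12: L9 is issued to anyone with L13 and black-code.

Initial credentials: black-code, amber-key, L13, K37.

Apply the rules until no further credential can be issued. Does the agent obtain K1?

K1 would need K20 (A11), but K20 is never granted.

No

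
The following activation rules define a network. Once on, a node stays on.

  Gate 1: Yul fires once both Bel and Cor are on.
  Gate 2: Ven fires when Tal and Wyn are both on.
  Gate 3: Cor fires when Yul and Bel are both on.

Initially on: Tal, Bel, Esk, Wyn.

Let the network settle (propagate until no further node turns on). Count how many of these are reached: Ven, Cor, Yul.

1

Tal and Wyn are on, so Ven fires (Gate 2).
Ven: reached.
Cor would need Yul and Bel (Gate 3), but Yul never turns on.
Yul would need Bel and Cor (Gate 1), but Cor never turns on.
Reached: Ven — 1 of the 3.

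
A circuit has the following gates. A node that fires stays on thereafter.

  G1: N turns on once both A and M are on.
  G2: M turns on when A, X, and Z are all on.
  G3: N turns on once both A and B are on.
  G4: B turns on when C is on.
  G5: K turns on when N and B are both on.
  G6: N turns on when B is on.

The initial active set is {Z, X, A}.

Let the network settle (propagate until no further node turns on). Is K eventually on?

No

K would need N and B (G5), but B never turns on.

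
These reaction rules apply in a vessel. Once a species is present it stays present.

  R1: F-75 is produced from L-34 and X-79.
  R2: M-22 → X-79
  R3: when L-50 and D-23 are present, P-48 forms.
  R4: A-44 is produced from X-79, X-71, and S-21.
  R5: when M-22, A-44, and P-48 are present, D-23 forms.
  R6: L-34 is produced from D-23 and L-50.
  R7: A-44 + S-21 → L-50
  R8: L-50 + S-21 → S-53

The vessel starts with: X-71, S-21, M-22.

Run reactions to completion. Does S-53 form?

M-22 present → X-79 forms (R2).
X-79, X-71, and S-21 present → A-44 forms (R4).
A-44 and S-21 present → L-50 forms (R7).
L-50 and S-21 present → S-53 forms (R8).

Yes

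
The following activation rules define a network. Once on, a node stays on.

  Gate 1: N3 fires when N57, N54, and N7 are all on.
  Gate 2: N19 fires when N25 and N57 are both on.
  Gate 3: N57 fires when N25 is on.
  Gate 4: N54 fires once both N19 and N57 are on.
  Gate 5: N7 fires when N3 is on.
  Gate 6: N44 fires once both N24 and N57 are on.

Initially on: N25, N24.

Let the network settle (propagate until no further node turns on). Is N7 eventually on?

N7 would need N3 (Gate 5), but N3 never turns on.

No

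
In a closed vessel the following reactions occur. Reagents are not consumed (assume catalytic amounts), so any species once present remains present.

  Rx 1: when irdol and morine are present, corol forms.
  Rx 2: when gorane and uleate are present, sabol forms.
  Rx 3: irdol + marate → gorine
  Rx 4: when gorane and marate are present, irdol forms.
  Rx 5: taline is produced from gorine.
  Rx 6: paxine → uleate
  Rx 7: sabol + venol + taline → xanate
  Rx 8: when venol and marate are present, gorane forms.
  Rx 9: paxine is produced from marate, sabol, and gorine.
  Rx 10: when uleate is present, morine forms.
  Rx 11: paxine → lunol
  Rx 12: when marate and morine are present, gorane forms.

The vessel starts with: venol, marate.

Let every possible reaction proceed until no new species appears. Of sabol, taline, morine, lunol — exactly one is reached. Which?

taline

venol and marate present → gorane forms (Rx 8).
gorane and marate present → irdol forms (Rx 4).
irdol and marate present → gorine forms (Rx 3).
gorine present → taline forms (Rx 5).
morine would need uleate (Rx 10), but uleate never forms. sabol would need gorane and uleate (Rx 2), but uleate never forms. lunol would need paxine (Rx 11), but paxine never forms.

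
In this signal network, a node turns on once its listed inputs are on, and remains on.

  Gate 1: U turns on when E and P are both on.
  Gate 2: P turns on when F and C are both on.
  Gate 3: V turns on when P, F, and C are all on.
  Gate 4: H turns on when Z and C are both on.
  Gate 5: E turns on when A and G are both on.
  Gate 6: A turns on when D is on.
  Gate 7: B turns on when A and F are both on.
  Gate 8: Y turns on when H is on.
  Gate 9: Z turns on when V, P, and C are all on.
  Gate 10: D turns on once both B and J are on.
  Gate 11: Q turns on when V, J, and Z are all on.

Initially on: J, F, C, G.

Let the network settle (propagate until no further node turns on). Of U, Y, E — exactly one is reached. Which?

F and C are on, so P turns on (Gate 2).
P, F, and C are on, so V turns on (Gate 3).
Gate 9: V, P, and C on → Z on.
Gate 4: Z and C on → H on.
H is on, so Y turns on (Gate 8).
E would need A and G (Gate 5), but A never turns on. U would need E and P (Gate 1), but E never turns on.

Y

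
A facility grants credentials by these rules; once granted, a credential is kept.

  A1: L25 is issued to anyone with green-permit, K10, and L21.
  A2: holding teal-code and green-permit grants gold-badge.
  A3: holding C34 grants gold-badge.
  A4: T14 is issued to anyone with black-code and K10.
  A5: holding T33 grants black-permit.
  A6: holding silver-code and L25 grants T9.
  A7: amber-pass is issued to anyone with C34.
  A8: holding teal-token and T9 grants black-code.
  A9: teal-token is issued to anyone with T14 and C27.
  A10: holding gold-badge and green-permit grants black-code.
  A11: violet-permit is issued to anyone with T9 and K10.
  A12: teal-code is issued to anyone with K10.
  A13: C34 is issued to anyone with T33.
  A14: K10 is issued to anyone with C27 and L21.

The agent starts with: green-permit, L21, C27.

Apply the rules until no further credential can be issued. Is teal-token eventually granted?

Yes

Holding C27 and L21 grants K10 (A14).
Holding K10 grants teal-code (A12).
Holding teal-code and green-permit grants gold-badge (A2).
Holding gold-badge and green-permit grants black-code (A10).
Holding black-code and K10 grants T14 (A4).
Holding T14 and C27 grants teal-token (A9).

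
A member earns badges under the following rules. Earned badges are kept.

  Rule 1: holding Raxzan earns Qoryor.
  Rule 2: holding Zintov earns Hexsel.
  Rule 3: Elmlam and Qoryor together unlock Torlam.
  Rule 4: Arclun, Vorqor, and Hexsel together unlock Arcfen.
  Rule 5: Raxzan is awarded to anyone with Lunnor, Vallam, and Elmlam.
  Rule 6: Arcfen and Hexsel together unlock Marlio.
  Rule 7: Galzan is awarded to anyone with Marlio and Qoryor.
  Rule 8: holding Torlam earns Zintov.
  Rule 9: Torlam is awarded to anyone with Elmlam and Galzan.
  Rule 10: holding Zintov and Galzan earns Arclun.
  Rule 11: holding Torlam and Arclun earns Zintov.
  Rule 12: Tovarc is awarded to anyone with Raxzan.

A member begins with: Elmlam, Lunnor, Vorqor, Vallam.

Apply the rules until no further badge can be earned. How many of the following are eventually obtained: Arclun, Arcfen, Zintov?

1

With Lunnor, Vallam, and Elmlam, Raxzan is earned (Rule 5).
With Raxzan, Qoryor is earned (Rule 1).
With Elmlam and Qoryor, Torlam is earned (Rule 3).
With Torlam, Zintov is earned (Rule 8).
Arclun would need Zintov and Galzan (Rule 10), but Galzan is never earned.
Arcfen would need Arclun, Vorqor, and Hexsel (Rule 4), but Arclun is never earned.
Zintov: reached.
Reached: Zintov — 1 of the 3.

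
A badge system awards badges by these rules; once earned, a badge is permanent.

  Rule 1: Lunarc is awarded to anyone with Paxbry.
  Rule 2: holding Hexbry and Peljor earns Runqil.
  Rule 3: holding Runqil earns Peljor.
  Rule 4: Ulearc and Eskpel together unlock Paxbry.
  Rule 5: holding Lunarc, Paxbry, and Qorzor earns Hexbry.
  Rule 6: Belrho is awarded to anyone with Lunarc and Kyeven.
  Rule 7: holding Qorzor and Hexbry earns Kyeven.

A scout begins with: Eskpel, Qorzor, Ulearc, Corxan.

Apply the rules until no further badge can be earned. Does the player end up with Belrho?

With Ulearc and Eskpel, Paxbry is earned (Rule 4).
With Paxbry, Lunarc is earned (Rule 1).
With Lunarc, Paxbry, and Qorzor, Hexbry is earned (Rule 5).
With Qorzor and Hexbry, Kyeven is earned (Rule 7).
With Lunarc and Kyeven, Belrho is earned (Rule 6).

Yes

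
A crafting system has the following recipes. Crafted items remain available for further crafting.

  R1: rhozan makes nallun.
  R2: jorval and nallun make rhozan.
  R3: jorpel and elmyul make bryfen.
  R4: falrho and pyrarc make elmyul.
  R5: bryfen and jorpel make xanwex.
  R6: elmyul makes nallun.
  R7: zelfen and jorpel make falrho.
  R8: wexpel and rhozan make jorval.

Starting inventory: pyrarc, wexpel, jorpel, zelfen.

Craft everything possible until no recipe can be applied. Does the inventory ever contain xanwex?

Yes

Using R7, zelfen and jorpel make falrho.
Using R4, falrho and pyrarc make elmyul.
Using R3, jorpel and elmyul make bryfen.
bryfen and jorpel → xanwex (R5).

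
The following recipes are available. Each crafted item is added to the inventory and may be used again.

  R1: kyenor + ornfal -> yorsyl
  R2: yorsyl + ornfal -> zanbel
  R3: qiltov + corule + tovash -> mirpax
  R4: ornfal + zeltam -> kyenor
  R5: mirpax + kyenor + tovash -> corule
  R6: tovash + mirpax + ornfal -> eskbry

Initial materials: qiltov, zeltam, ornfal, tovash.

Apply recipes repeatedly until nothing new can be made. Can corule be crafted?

corule would need mirpax, kyenor, and tovash (R5), but mirpax is never obtained.

No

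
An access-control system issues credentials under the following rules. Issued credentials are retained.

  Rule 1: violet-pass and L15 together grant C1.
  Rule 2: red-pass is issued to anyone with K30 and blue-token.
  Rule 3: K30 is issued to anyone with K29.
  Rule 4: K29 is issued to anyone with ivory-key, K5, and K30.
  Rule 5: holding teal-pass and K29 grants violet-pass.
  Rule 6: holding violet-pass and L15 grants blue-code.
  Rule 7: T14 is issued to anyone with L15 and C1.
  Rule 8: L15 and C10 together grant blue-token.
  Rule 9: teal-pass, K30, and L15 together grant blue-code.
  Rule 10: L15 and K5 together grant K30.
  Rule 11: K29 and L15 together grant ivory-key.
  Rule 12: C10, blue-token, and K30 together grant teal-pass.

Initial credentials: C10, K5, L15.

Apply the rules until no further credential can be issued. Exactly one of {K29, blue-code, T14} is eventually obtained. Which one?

Holding L15 and C10 grants blue-token (Rule 8).
Holding L15 and K5 grants K30 (Rule 10).
Holding C10, blue-token, and K30 grants teal-pass (Rule 12).
Holding teal-pass, K30, and L15 grants blue-code (Rule 9).
K29 would need ivory-key, K5, and K30 (Rule 4), but ivory-key is never granted. T14 would need L15 and C1 (Rule 7), but C1 is never granted.

blue-code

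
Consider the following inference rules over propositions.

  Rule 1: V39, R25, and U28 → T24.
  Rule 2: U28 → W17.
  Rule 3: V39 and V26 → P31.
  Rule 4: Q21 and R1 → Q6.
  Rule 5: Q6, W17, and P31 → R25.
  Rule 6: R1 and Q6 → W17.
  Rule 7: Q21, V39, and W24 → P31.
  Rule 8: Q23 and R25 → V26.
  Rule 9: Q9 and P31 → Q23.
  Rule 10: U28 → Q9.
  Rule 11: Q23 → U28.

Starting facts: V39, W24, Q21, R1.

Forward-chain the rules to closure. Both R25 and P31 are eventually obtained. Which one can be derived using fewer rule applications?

P31: From Q21, V39, and W24, Rule 7 gives P31. [1 rule application]
R25: From Q21, V39, and W24, Rule 7 gives P31. From Q21 and R1, Rule 4 gives Q6. From R1 and Q6, Rule 6 gives W17. From Q6, W17, and P31, Rule 5 gives R25. [4 rule applications]
P31 needs fewer.

P31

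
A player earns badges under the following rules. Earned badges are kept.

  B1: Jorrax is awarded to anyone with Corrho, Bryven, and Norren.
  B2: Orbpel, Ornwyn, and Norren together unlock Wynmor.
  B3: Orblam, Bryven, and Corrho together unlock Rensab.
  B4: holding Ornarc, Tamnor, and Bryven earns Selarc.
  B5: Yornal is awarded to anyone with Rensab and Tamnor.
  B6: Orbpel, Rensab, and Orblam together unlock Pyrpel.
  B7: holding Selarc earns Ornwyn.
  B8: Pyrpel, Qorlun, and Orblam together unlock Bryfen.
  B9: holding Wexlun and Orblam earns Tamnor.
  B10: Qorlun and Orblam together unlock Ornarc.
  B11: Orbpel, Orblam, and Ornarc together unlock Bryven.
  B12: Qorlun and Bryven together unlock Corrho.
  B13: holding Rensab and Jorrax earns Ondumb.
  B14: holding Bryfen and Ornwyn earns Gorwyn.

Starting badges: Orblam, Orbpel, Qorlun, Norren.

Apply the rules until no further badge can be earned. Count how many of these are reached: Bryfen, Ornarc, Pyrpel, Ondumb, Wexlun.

With Qorlun and Orblam, Ornarc is earned (B10).
With Orbpel, Orblam, and Ornarc, Bryven is earned (B11).
With Qorlun and Bryven, Corrho is earned (B12).
With Corrho, Bryven, and Norren, Jorrax is earned (B1).
With Orblam, Bryven, and Corrho, Rensab is earned (B3).
With Rensab and Jorrax, Ondumb is earned (B13).
With Orbpel, Rensab, and Orblam, Pyrpel is earned (B6).
With Pyrpel, Qorlun, and Orblam, Bryfen is earned (B8).
Bryfen: reached.
Ornarc: reached.
Pyrpel: reached.
Ondumb: reached.
No rule produces Wexlun, and it is not given.
Reached: Bryfen, Ornarc, Pyrpel, and Ondumb — 4 of the 5.

4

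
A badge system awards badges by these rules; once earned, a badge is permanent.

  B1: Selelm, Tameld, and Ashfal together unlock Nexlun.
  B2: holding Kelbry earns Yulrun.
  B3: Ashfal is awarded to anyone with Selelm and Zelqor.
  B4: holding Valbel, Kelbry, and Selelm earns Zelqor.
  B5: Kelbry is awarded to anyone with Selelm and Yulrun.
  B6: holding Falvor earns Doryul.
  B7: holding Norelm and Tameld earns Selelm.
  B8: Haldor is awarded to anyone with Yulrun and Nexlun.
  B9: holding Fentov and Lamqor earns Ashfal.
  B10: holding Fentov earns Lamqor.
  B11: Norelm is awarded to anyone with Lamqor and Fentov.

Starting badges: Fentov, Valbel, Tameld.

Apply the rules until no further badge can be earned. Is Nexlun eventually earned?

With Fentov, Lamqor is earned (B10).
With Lamqor and Fentov, Norelm is earned (B11).
With Fentov and Lamqor, Ashfal is earned (B9).
With Norelm and Tameld, Selelm is earned (B7).
With Selelm, Tameld, and Ashfal, Nexlun is earned (B1).

Yes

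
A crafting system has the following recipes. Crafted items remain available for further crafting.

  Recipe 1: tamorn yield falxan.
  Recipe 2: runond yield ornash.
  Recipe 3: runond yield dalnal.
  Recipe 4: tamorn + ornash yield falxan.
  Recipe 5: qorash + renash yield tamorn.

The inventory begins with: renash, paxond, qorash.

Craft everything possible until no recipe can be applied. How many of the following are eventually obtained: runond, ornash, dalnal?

0

No rule produces runond, and it is not given.
ornash would need runond (Recipe 2), but runond is never obtained.
dalnal would need runond (Recipe 3), but runond is never obtained.
None of the 3 are reached.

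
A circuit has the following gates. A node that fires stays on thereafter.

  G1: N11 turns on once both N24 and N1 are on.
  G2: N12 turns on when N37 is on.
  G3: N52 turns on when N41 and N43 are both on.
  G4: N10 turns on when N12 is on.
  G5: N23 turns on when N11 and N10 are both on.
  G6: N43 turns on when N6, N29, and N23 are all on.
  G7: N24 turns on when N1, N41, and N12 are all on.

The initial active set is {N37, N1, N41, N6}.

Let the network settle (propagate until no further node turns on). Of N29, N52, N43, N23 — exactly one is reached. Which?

N23

N37 is on, so N12 turns on (G2).
G4: N12 on → N10 on.
N1, N41, and N12 are on, so N24 turns on (G7).
G1: N24 and N1 on → N11 on.
N11 and N10 are on, so N23 turns on (G5).
N43 would need N6, N29, and N23 (G6), but N29 never turns on. N52 would need N41 and N43 (G3), but N43 never turns on. No rule produces N29, and it is not given.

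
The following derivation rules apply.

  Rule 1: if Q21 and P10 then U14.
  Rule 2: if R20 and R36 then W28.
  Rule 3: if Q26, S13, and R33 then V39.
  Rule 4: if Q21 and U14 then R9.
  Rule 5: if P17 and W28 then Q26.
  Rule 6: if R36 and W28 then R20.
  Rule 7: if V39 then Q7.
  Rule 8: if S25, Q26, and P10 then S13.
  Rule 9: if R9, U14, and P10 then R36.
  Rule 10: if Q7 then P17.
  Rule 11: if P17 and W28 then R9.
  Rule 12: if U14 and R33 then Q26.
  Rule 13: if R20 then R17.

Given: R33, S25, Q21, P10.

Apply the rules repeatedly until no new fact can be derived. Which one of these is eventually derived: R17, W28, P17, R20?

Q21 and P10 hold, so U14 follows (Rule 1).
From U14 and R33, Rule 12 gives Q26.
S25, Q26, and P10 hold, so S13 follows (Rule 8).
From Q26, S13, and R33, Rule 3 gives V39.
From V39, Rule 7 gives Q7.
From Q7, Rule 10 gives P17.
W28 would need R20 and R36 (Rule 2), but R20 is never established. R20 would need R36 and W28 (Rule 6), but W28 is never established. R17 would need R20 (Rule 13), but R20 is never established.

P17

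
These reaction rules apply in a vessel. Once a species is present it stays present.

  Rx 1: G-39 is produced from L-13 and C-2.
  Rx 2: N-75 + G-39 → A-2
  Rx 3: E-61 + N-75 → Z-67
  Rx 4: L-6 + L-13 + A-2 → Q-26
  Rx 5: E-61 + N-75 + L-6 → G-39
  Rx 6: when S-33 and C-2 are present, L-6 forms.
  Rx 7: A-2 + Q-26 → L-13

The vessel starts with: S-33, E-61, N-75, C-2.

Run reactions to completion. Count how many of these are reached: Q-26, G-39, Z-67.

2

E-61 and N-75 present → Z-67 forms (Rx 3).
S-33 and C-2 present → L-6 forms (Rx 6).
E-61, N-75, and L-6 present → G-39 forms (Rx 5).
Q-26 would need L-6, L-13, and A-2 (Rx 4), but L-13 never forms.
G-39: reached.
Z-67: reached.
Reached: G-39 and Z-67 — 2 of the 3.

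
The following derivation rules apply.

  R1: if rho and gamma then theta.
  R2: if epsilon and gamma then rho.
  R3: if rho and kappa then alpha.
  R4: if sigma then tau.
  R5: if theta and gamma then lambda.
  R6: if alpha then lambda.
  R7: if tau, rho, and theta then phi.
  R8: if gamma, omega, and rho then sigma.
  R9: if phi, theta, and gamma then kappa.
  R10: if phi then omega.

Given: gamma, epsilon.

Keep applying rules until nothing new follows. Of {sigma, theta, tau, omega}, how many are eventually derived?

1

epsilon and gamma hold, so rho follows (R2).
rho and gamma hold, so theta follows (R1).
sigma would need gamma, omega, and rho (R8), but omega is never established.
theta: reached.
tau would need sigma (R4), but sigma is never established.
omega would need phi (R10), but phi is never established.
Reached: theta — 1 of the 4.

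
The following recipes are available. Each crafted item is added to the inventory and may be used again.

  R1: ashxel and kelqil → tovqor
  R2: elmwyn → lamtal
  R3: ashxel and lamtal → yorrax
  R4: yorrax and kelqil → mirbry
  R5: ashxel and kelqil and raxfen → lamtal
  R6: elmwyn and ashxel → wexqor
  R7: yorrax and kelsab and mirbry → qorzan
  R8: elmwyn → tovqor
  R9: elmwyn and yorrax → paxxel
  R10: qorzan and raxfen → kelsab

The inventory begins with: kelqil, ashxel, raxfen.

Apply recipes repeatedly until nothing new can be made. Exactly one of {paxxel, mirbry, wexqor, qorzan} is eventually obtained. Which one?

mirbry

Using R5, ashxel, kelqil, and raxfen make lamtal.
ashxel and lamtal → yorrax (R3).
yorrax and kelqil → mirbry (R4).
wexqor would need elmwyn and ashxel (R6), but elmwyn is never obtained. paxxel would need elmwyn and yorrax (R9), but elmwyn is never obtained. qorzan would need yorrax, kelsab, and mirbry (R7), but kelsab is never obtained.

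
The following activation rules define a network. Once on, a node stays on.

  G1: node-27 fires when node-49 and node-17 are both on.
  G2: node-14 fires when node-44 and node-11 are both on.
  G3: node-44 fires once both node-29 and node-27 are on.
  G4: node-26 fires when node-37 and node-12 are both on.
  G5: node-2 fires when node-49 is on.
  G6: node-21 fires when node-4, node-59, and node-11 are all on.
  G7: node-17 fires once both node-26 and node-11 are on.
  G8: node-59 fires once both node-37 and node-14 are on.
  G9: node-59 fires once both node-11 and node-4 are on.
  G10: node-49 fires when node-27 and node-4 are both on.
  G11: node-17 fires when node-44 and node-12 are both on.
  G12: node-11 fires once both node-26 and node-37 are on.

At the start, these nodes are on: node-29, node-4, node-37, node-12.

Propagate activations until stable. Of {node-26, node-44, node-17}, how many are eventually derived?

2

node-37 and node-12 are on, so node-26 fires (G4).
node-26 and node-37 are on, so node-11 fires (G12).
G7: node-26 and node-11 on → node-17 on.
node-26: reached.
node-44 would need node-29 and node-27 (G3), but node-27 never turns on.
node-17: reached.
Reached: node-26 and node-17 — 2 of the 3.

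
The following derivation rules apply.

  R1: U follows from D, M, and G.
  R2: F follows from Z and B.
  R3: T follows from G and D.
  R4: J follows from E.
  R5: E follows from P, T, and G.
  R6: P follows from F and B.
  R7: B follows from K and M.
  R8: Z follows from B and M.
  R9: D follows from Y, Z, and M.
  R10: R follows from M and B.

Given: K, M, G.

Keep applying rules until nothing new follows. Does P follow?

K and M hold, so B follows (R7).
From B and M, R8 gives Z.
From Z and B, R2 gives F.
F and B hold, so P follows (R6).

Yes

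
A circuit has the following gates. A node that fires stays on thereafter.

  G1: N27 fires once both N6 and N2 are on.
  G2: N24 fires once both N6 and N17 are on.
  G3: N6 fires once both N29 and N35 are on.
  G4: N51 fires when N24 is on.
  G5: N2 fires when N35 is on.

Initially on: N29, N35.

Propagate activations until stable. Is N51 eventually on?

N51 would need N24 (G4), but N24 never turns on.

No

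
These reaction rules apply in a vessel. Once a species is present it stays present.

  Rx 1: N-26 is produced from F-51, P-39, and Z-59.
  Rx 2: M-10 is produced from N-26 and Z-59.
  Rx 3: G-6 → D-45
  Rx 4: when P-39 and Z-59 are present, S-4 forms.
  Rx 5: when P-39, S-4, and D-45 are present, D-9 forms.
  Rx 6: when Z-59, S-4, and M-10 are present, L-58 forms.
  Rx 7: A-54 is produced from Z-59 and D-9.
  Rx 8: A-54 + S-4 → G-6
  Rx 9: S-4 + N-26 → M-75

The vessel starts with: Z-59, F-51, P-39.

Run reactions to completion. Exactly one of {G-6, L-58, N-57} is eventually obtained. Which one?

F-51, P-39, and Z-59 present → N-26 forms (Rx 1).
P-39 and Z-59 present → S-4 forms (Rx 4).
N-26 and Z-59 present → M-10 forms (Rx 2).
Z-59, S-4, and M-10 present → L-58 forms (Rx 6).
G-6 would need A-54 and S-4 (Rx 8), but A-54 never forms. No rule produces N-57, and it is not given.

L-58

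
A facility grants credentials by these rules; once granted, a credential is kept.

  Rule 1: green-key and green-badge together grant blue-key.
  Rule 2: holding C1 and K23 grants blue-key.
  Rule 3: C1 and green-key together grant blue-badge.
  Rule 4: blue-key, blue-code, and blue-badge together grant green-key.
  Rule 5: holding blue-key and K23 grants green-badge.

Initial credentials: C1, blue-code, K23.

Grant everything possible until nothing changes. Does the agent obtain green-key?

green-key would need blue-key, blue-code, and blue-badge (Rule 4), but blue-badge is never granted.

No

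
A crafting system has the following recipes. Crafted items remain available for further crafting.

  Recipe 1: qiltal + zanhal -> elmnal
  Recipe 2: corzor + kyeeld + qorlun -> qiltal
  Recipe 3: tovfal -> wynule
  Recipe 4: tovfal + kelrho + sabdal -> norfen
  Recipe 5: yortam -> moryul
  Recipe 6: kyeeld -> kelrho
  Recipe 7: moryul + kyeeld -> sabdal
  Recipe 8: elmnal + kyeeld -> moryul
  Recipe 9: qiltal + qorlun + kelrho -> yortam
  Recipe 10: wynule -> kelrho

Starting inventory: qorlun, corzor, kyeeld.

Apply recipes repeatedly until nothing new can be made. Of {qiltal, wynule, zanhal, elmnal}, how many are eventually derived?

corzor + kyeeld + qorlun -> qiltal (Recipe 2).
qiltal: reached.
wynule would need tovfal (Recipe 3), but tovfal is never obtained.
No rule produces zanhal, and it is not given.
elmnal would need qiltal and zanhal (Recipe 1), but zanhal is never obtained.
Reached: qiltal — 1 of the 4.

1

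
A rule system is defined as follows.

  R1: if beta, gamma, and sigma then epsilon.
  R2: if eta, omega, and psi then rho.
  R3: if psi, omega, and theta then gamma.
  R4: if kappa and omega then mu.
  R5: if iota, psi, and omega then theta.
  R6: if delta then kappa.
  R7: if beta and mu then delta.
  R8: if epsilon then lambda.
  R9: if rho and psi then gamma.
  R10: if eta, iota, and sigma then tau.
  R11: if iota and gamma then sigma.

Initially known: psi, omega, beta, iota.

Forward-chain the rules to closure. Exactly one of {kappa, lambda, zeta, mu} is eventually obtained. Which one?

iota, psi, and omega hold, so theta follows (R5).
From psi, omega, and theta, R3 gives gamma.
iota and gamma hold, so sigma follows (R11).
From beta, gamma, and sigma, R1 gives epsilon.
From epsilon, R8 gives lambda.
mu would need kappa and omega (R4), but kappa is never established. No rule produces zeta, and it is not given. kappa would need delta (R6), but delta is never established.

lambda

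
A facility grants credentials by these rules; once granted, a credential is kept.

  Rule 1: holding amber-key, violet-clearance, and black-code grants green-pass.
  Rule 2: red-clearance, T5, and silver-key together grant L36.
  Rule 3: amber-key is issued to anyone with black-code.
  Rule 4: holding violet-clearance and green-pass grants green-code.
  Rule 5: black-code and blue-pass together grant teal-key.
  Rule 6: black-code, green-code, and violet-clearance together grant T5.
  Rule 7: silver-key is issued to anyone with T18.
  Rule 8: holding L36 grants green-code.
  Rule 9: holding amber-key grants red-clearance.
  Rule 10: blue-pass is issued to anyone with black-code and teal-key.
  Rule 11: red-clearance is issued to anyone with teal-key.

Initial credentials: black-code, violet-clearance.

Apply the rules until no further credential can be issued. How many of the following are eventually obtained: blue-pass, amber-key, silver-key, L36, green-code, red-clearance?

Holding black-code grants amber-key (Rule 3).
Holding amber-key, violet-clearance, and black-code grants green-pass (Rule 1).
Holding amber-key grants red-clearance (Rule 9).
Holding violet-clearance and green-pass grants green-code (Rule 4).
blue-pass would need black-code and teal-key (Rule 10), but teal-key is never granted.
amber-key: reached.
silver-key would need T18 (Rule 7), but T18 is never granted.
L36 would need red-clearance, T5, and silver-key (Rule 2), but silver-key is never granted.
green-code: reached.
red-clearance: reached.
Reached: amber-key, green-code, and red-clearance — 3 of the 6.

3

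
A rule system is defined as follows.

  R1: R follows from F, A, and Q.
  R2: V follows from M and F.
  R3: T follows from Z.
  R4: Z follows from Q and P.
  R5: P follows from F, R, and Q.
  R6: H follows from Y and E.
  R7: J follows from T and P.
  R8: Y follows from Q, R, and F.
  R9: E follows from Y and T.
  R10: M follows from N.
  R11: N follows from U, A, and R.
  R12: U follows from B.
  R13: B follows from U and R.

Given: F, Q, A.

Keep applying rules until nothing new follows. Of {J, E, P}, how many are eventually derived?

3

F, A, and Q hold, so R follows (R1).
From F, R, and Q, R5 gives P.
Q, R, and F hold, so Y follows (R8).
Q and P hold, so Z follows (R4).
From Z, R3 gives T.
From T and P, R7 gives J.
From Y and T, R9 gives E.
J: reached.
E: reached.
P: reached.
All 3 are reached.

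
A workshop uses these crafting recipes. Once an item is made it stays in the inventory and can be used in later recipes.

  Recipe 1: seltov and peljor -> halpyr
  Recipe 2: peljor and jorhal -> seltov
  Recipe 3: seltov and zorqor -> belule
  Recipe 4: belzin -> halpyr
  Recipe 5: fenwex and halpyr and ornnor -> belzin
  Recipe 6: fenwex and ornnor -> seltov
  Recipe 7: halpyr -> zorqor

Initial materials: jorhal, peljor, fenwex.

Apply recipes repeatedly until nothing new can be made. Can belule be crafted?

Yes

Using Recipe 2, peljor and jorhal make seltov.
Using Recipe 1, seltov and peljor make halpyr.
halpyr -> zorqor (Recipe 7).
Using Recipe 3, seltov and zorqor make belule.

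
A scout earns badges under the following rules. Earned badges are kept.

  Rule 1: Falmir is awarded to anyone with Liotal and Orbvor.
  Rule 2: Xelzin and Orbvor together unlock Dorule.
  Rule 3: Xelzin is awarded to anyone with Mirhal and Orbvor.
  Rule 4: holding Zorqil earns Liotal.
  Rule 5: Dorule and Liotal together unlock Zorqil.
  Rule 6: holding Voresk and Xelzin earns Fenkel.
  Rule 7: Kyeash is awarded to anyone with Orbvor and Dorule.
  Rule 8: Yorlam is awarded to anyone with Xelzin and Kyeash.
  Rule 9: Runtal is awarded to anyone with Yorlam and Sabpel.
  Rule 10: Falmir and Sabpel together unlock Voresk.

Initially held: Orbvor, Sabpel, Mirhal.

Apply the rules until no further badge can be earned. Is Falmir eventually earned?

Falmir would need Liotal and Orbvor (Rule 1), but Liotal is never earned.

No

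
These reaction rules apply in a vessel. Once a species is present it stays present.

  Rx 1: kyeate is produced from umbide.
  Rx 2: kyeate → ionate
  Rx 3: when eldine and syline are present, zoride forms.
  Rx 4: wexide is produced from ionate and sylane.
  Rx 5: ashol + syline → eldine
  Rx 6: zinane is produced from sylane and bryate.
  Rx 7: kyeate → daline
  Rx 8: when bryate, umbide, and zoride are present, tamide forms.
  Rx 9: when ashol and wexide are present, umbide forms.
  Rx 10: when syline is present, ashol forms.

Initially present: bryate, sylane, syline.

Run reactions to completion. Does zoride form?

syline present → ashol forms (Rx 10).
ashol and syline present → eldine forms (Rx 5).
eldine and syline present → zoride forms (Rx 3).

Yes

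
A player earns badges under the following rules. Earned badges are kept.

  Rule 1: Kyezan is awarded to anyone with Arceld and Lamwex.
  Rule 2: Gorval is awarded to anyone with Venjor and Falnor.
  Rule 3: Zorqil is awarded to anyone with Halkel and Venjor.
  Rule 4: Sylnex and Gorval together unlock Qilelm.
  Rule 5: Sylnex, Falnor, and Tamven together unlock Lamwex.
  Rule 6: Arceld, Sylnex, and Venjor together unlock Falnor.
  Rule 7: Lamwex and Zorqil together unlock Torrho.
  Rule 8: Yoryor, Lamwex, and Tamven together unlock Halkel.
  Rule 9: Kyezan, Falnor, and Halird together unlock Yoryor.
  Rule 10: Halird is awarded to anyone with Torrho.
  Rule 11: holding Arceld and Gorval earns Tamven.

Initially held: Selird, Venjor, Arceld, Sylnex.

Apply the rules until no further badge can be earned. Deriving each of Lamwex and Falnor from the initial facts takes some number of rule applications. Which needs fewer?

Falnor

Falnor: With Arceld, Sylnex, and Venjor, Falnor is earned (Rule 6). [1 rule application]
Lamwex: With Arceld, Sylnex, and Venjor, Falnor is earned (Rule 6). With Venjor and Falnor, Gorval is earned (Rule 2). With Arceld and Gorval, Tamven is earned (Rule 11). With Sylnex, Falnor, and Tamven, Lamwex is earned (Rule 5). [4 rule applications]
Falnor needs fewer.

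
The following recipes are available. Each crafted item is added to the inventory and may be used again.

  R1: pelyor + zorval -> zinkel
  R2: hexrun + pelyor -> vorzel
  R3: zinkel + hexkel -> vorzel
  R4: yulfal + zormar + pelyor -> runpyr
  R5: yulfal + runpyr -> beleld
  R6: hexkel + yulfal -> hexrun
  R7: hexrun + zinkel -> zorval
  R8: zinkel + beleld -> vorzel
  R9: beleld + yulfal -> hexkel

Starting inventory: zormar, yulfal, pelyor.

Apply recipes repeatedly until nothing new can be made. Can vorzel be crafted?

Using R4, yulfal, zormar, and pelyor make runpyr.
Using R5, yulfal and runpyr make beleld.
beleld + yulfal -> hexkel (R9).
Using R6, hexkel and yulfal make hexrun.
hexrun + pelyor -> vorzel (R2).

Yes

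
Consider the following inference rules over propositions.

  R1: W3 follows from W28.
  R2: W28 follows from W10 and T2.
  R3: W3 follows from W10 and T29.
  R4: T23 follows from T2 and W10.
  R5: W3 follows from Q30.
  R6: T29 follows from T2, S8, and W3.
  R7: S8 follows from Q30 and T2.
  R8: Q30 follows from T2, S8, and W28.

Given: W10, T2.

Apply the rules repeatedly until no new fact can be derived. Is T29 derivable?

T29 would need T2, S8, and W3 (R6), but S8 is never established.

No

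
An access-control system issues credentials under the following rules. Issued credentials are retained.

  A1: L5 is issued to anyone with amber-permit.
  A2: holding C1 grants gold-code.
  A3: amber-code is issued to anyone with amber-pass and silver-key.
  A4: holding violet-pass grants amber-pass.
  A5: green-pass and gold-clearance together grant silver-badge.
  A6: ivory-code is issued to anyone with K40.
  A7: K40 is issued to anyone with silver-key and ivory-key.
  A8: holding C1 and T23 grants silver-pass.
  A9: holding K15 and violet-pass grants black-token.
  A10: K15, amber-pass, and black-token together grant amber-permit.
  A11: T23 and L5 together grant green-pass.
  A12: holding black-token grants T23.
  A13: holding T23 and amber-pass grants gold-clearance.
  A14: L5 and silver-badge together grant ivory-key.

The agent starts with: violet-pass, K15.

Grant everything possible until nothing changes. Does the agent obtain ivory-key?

Holding violet-pass grants amber-pass (A4).
Holding K15 and violet-pass grants black-token (A9).
Holding K15, amber-pass, and black-token grants amber-permit (A10).
Holding black-token grants T23 (A12).
Holding T23 and amber-pass grants gold-clearance (A13).
Holding amber-permit grants L5 (A1).
Holding T23 and L5 grants green-pass (A11).
Holding green-pass and gold-clearance grants silver-badge (A5).
Holding L5 and silver-badge grants ivory-key (A14).

Yes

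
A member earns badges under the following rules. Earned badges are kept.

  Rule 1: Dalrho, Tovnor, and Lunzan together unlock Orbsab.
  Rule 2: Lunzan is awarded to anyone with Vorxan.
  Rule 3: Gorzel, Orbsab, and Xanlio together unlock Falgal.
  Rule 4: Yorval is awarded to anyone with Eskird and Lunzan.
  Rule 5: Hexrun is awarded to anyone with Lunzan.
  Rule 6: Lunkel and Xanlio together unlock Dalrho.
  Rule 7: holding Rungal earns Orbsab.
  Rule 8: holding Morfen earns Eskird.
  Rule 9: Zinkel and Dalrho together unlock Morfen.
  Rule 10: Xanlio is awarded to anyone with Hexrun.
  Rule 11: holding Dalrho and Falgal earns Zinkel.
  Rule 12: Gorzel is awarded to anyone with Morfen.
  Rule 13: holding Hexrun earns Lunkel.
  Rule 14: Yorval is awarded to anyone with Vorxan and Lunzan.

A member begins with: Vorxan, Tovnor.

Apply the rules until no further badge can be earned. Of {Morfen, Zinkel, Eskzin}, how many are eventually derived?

0

Morfen would need Zinkel and Dalrho (Rule 9), but Zinkel is never earned.
Zinkel would need Dalrho and Falgal (Rule 11), but Falgal is never earned.
No rule produces Eskzin, and it is not given.
None of the 3 are reached.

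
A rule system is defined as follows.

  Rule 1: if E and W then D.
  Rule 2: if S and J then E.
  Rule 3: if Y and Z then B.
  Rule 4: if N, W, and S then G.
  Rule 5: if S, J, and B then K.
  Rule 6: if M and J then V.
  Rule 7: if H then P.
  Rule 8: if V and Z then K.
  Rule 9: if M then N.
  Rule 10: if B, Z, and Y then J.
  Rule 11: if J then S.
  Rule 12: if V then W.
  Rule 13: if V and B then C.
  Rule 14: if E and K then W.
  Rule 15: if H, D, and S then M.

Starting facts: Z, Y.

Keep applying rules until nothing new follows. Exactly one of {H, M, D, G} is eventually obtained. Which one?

From Y and Z, Rule 3 gives B.
From B, Z, and Y, Rule 10 gives J.
From J, Rule 11 gives S.
From S and J, Rule 2 gives E.
From S, J, and B, Rule 5 gives K.
E and K hold, so W follows (Rule 14).
E and W hold, so D follows (Rule 1).
No rule produces H, and it is not given. G would need N, W, and S (Rule 4), but N is never established. M would need H, D, and S (Rule 15), but H is never established.

D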